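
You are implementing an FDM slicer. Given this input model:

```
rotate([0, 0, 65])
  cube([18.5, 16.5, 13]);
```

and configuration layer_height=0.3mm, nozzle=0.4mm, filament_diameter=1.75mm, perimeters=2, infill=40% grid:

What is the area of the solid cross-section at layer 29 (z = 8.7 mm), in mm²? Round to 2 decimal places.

305.25 mm²

At z = 8.7 mm: the cube is present — its section is the full 18.5×16.5 rectangle (area 305.25 mm²); (rotated 65° about Z; rotation is an isometry so areas/perimeters/island counts are preserved). Overall, the cross-section is a single solid region. Net area = 305.25 mm².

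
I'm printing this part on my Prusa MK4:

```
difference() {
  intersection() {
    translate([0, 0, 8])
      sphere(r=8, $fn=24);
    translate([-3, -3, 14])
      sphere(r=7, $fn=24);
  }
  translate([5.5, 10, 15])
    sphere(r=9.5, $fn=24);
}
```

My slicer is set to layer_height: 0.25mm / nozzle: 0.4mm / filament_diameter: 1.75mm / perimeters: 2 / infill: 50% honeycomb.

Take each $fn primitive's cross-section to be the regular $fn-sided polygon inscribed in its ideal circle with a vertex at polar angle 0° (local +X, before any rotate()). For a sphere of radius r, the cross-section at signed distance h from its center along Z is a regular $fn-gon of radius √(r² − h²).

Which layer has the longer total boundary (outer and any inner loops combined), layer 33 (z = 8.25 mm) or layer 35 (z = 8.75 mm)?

layer 35 (z = 8.75 mm)

Layer 33 (z = 8.25): the sphere: section is a regular 24-gon, circumradius = √(r²−h²) = √(8²−0.25²) = 7.996 (perimeter = 2·24·7.996·sin(180°/24) = 50.10 mm); the sphere at (-3, -3): section is a regular 24-gon, circumradius = √(r²−h²) = √(7²−5.75²) = 3.992 (perimeter = 2·24·3.992·sin(180°/24) = 25.01 mm); Taking the intersection: the r=7 sphere at (-3, -3) partially overlaps the r=8 sphere; clipping to the common part keeps 48.80 mm² — boundary = 24.89 mm; the r=9.5 sphere at (5.5, 10) contributes a regular 24-gon of circumradius √(9.5²−6.75²) = 6.685 (perimeter = 2·24·6.685·sin(180°/24) = 41.88 mm); Taking the first minus the rest: starting from that combined region, the r=9.5 sphere at (5.5, 10) misses the remaining region (no effect) — boundary = 24.89 mm. So its perimeter = 24.89 mm. Layer 35 (z = 8.75): the r=8 sphere slices to a regular 24-gon of circumradius 7.965 (√(r²−h²) with h=0.75 from center) (perimeter = 2·24·7.965·sin(180°/24) = 49.90 mm); the r=7 sphere at (-3, -3) slices to a regular 24-gon of circumradius 4.630 (√(r²−h²) with h=5.25 from center) (perimeter = 2·24·4.630·sin(180°/24) = 29.01 mm); After intersecting: the r=7 sphere at (-3, -3) partially overlaps the r=8 sphere; clipping to the common part keeps 61.64 mm² — boundary = 28.13 mm; the r=9.5 sphere at (5.5, 10) contributes a regular 24-gon of circumradius √(9.5²−6.25²) = 7.155 (perimeter = 2·24·7.155·sin(180°/24) = 44.83 mm); Taking the first minus the rest: starting from that combined region, the r=9.5 sphere at (5.5, 10) misses the remaining region (no effect) — boundary = 28.13 mm. So its perimeter = 28.13 mm. Layer 35 is larger (28.13 vs 24.89 mm).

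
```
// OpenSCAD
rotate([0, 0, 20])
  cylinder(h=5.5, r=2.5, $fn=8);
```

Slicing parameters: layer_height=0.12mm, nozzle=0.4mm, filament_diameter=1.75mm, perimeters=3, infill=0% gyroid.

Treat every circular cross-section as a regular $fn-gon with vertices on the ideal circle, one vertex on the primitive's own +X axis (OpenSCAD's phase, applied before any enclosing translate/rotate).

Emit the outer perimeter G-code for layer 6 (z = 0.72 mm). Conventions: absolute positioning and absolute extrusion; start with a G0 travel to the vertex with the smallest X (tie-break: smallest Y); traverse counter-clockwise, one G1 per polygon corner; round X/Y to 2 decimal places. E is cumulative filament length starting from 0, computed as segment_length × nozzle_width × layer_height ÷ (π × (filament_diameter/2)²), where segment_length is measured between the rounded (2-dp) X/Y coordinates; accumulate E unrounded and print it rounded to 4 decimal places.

G0 X-2.35 Y-0.86 Z0.72
G1 X-1.06 Y-2.27 E0.0381
G1 X0.86 Y-2.35 E0.0765
G1 X2.27 Y-1.06 E0.1146
G1 X2.35 Y0.86 E0.1530
G1 X1.06 Y2.27 E0.1911
G1 X-0.86 Y2.35 E0.2295
G1 X-2.27 Y1.06 E0.2676
G1 X-2.35 Y-0.86 E0.3059

At z = 0.72 mm: the r=2.5 cylinder gives a regular 8-gon of circumradius 2.5 (constant along its height); (rotated 20° about Z; rotation is an isometry so areas/perimeters/island counts are preserved). The outline is a single polygon with 8 vertices. Extrusion per mm of travel: 0.4 × 0.12 / (π × 0.875²) = 0.019956. Accumulating E over each segment gives final E = 0.3059.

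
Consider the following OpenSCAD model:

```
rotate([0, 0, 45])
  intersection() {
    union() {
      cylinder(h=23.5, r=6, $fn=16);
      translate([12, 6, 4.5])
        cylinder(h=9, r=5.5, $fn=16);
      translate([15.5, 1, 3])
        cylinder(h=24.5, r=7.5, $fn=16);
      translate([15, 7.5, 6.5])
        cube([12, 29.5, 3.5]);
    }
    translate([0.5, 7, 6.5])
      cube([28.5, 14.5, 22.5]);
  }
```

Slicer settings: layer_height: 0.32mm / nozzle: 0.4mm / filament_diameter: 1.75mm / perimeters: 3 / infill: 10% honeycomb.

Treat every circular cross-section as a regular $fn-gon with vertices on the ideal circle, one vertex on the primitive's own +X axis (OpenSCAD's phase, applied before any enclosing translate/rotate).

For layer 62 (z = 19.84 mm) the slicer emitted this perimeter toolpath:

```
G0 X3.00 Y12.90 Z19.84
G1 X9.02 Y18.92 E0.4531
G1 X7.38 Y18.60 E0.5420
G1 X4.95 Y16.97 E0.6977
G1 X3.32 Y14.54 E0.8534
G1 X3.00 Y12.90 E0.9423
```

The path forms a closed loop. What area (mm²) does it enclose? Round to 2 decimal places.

8.28 mm²

Apply the shoelace formula to the sequence of (X, Y) vertices; enclosed area = 8.28 mm².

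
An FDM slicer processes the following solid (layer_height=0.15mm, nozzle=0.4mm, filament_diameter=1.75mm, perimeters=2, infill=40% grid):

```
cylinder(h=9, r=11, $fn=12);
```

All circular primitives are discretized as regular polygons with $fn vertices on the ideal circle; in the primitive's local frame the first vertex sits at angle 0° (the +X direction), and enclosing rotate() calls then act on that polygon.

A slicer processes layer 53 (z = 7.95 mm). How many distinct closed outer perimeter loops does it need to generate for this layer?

At z = 7.95 mm: the r=11 cylinder gives a regular 12-gon of circumradius 11 (constant along its height). The result has 1 disconnected region.

1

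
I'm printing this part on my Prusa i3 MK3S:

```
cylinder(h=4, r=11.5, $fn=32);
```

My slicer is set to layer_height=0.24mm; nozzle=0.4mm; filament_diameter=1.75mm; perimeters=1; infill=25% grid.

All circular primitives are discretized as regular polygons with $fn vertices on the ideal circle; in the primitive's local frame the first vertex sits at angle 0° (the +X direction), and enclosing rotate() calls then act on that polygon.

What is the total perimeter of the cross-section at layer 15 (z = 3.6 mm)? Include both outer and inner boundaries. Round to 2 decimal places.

At z = 3.6 mm: the r=11.5 cylinder contributes a regular 32-gon of circumradius 11.5 (perimeter = 2·32·11.500·sin(180°/32) = 72.14 mm). Overall, the cross-section is a single solid region. Total boundary length (outer) = 72.14 mm.

72.14 mm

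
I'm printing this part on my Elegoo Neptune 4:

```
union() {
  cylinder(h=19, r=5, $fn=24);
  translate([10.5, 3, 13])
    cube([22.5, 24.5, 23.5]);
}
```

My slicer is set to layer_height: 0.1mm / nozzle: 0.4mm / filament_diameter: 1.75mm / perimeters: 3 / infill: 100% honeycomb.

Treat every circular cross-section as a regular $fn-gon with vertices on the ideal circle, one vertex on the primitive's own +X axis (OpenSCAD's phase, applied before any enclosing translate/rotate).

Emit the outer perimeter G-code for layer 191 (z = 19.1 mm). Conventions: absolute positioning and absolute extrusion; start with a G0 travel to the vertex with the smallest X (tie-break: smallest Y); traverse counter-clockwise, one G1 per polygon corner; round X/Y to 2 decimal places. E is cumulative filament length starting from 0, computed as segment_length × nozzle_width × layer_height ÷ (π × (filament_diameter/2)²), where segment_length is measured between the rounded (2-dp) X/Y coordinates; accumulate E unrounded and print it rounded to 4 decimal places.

G0 X10.50 Y3.00 Z19.10
G1 X33.00 Y3.00 E0.3742
G1 X33.00 Y27.50 E0.7816
G1 X10.50 Y27.50 E1.1558
G1 X10.50 Y3.00 E1.5632

At z = 19.1 mm: the cylinder is not intersected at this z (z outside [0, 19]); the 22.5×24.5 cube at (10.5, 3) contributes its full rectangle; Combining (union): only the 22.5×24.5 cube at (10.5, 3) is present, so the union is just that shape — 1 connected region. The outline is a single polygon with 4 vertices. Extrusion per mm of travel: 0.4 × 0.1 / (π × 0.875²) = 0.016630. Accumulating E over each segment gives final E = 1.5632.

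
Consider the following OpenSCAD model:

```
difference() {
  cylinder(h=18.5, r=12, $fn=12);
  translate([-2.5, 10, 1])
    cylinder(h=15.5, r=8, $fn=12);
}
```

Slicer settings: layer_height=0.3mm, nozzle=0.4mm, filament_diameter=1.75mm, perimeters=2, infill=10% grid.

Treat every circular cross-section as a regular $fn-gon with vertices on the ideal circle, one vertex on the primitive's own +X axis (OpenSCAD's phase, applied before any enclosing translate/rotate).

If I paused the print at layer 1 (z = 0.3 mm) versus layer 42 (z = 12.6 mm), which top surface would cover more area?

Layer 1 (z = 0.3): the cylinder: section is a regular 12-gon, circumradius r=12 (area = (12/2)·12.000²·sin(360°/12) = 432.00 mm²); the cylinder at (-2.5, 10) does not reach this height (z outside [1, 16.5]); After the difference (first − rest): none of the subtracted shapes is present at this height, so the r=12 cylinder is unchanged — area = 432.00 mm². So its area = 432.00 mm². Layer 42 (z = 12.6): the r=12 cylinder gives a regular 12-gon of circumradius 12 (constant along its height) (area = (12/2)·12.000²·sin(360°/12) = 432.00 mm²); the cylinder at (-2.5, 10): section is a regular 12-gon, circumradius r=8 (area = (12/2)·8.000²·sin(360°/12) = 192.00 mm²); Subtracting the remaining from the first: starting from the r=12 cylinder (432.00 mm²), the r=8 cylinder at (-2.5, 10) partially overlaps it — only the 103.51 mm² overlap (of its 192.00 mm²) is removed, clipping the outline — area = 328.49 mm². So its area = 328.49 mm². Layer 1 is larger (432.00 vs 328.49 mm²).

layer 1 (z = 0.3 mm)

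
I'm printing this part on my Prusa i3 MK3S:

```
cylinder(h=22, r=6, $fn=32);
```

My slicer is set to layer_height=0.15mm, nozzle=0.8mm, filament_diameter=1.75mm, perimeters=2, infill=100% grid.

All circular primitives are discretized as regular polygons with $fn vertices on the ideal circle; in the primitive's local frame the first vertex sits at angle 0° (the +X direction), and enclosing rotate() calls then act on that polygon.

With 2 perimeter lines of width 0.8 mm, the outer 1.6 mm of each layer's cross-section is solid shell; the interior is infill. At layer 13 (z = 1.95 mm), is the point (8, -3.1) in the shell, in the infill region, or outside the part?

outside

At z = 1.95 mm: the cylinder: section is a regular 32-gon, circumradius r=6. Overall, the cross-section is a single solid region. The nearest boundary edge runs (4.99, -3.33)→(5.54, -2.30); distance from the point to it = 2.58 mm. The point is not inside any of the regions above, so it lies outside the cross-section (2.58 mm from the nearest boundary).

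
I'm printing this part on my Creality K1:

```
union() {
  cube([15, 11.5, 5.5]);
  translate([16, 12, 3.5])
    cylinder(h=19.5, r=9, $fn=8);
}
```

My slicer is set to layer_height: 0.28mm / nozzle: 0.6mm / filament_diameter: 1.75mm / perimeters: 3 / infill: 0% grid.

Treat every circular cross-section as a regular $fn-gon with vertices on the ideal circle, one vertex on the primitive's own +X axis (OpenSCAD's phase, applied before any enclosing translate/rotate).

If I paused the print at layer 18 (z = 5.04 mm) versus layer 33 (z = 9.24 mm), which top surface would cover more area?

layer 18 (z = 5.04 mm)

Layer 18 (z = 5.04): the cube (footprint 15×11.5) is included at this height (area 172.50 mm²); the cylinder at (16, 12): section is a regular 8-gon, circumradius r=9 (area = (8/2)·9.000²·sin(360°/8) = 229.10 mm²); Combining (union): the regions partially overlap — summed areas 401.60 mm² minus the doubly-counted overlap 44.53 mm² gives 357.07 mm² — area = 357.07 mm². So its area = 357.07 mm². Layer 33 (z = 9.24): the cube does not reach this height (z outside [0, 5.5]); the r=9 cylinder at (16, 12) gives a regular 8-gon of circumradius 9 (constant along its height) (area = (8/2)·9.000²·sin(360°/8) = 229.10 mm²); Merging all regions: only the r=9 cylinder at (16, 12) is present, so the union is just that shape — area = 229.10 mm². So its area = 229.10 mm². Layer 18 is larger (357.07 vs 229.10 mm²).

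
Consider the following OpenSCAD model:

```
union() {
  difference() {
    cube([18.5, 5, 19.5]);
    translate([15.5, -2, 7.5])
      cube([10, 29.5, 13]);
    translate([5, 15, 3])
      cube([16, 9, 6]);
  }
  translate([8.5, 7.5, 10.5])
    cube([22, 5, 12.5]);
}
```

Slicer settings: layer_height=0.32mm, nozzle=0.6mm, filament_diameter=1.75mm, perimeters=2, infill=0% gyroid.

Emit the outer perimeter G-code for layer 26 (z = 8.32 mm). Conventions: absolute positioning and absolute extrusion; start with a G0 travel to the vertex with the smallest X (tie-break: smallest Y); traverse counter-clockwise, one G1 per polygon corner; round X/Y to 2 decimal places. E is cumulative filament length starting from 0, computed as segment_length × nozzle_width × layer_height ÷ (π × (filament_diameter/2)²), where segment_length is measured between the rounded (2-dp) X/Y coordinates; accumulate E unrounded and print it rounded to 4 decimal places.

G0 X0.00 Y0.00 Z8.32
G1 X15.50 Y0.00 E1.2373
G1 X15.50 Y5.00 E1.6364
G1 X0.00 Y5.00 E2.8737
G1 X0.00 Y0.00 E3.2728

At z = 8.32 mm: the cube is present — its section is the full 18.5×5 rectangle; the cube at (15.5, -2) is present — its section is the full 10×29.5 rectangle; the cube at (5, 15) is present — its section is the full 16×9 rectangle; Subtracting the remaining from the first: starting from the 18.5×5 cube, the 10×29.5 cube at (15.5, -2) partially overlaps it — only the 15.00 mm² overlap (of its 295.00 mm²) is removed, clipping the outline; the 16×9 cube at (5, 15) misses the remaining region (no effect) — 1 connected region; the cube at (8.5, 7.5) is not intersected at this z (z outside [10.5, 23]); Combining (union): only that combined region is present, so the union is just that shape — 1 connected region. The outline is a single polygon with 4 vertices. Extrusion per mm of travel: 0.6 × 0.32 / (π × 0.875²) = 0.079824. Accumulating E over each segment gives final E = 3.2728.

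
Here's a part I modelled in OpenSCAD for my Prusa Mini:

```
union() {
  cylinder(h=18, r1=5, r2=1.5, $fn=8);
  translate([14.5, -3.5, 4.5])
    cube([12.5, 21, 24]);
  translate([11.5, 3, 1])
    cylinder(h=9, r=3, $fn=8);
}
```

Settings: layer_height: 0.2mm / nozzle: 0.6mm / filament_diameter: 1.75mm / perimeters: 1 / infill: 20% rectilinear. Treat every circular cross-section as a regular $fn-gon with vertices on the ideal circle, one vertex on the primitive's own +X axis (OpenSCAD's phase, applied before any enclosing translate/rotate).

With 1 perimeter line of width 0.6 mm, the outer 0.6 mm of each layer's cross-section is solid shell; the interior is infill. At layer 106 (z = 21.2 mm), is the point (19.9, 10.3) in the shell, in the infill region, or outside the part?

At z = 21.2 mm: the cone is not intersected at this z (z outside [0, 18]); the cube at (14.5, -3.5) is present — its section is the full 12.5×21 rectangle; the cylinder at (11.5, 3) is not intersected at this z (z outside [1, 10]); Taking the union: only the 12.5×21 cube at (14.5, -3.5) is present, so the union is just that shape — 1 connected region. Overall, the cross-section is a single solid region. The nearest boundary edge runs (14.50, 17.50)→(14.50, -3.50); distance from the point to it = 5.40 mm. The point is inside the cross-section and 5.40 mm from the nearest boundary — more than the 0.6 mm shell width (1 × 0.6), so it's in the infill interior.

infill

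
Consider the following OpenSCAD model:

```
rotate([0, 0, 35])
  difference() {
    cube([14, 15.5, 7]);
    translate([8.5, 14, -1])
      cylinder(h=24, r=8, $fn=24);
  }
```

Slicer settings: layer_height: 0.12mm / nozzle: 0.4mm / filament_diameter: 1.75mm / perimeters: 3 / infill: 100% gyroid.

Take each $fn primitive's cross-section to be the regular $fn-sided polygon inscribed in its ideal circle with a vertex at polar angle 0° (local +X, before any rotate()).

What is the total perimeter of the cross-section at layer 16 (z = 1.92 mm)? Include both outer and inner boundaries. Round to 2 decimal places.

At z = 1.92 mm: the cube (footprint 14×15.5) is included at this height (perimeter 59.00 mm); the r=8 cylinder at (8.5, 14) gives a regular 24-gon of circumradius 8 (constant along its height) (perimeter = 2·24·8.000·sin(180°/24) = 50.12 mm); Taking the first minus the rest: starting from the 14×15.5 cube, the r=8 cylinder at (8.5, 14) partially overlaps it — only the 109.75 mm² overlap (of its 198.77 mm²) is removed, clipping the outline — boundary = 58.53 mm; (whole slice rotated 35° about Z — lengths, areas and connectivity unchanged). Overall, the cross-section is a single solid region. Total boundary length (outer) = 58.53 mm.

58.53 mm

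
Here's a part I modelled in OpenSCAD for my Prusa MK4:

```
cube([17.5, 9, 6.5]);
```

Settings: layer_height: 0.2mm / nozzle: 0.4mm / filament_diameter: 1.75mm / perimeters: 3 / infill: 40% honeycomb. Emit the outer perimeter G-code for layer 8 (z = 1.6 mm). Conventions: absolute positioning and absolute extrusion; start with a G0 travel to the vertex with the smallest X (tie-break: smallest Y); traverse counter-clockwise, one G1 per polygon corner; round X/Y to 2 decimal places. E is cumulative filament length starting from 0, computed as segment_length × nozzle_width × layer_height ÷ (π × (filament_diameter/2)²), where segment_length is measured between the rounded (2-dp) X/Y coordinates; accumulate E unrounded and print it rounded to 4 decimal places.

At z = 1.6 mm: the cube is present — its section is the full 17.5×9 rectangle. The outline is a single polygon with 4 vertices. Extrusion per mm of travel: 0.4 × 0.2 / (π × 0.875²) = 0.033260. Accumulating E over each segment gives final E = 1.7628.

G0 X0.00 Y0.00 Z1.60
G1 X17.50 Y0.00 E0.5821
G1 X17.50 Y9.00 E0.8814
G1 X0.00 Y9.00 E1.4634
G1 X0.00 Y0.00 E1.7628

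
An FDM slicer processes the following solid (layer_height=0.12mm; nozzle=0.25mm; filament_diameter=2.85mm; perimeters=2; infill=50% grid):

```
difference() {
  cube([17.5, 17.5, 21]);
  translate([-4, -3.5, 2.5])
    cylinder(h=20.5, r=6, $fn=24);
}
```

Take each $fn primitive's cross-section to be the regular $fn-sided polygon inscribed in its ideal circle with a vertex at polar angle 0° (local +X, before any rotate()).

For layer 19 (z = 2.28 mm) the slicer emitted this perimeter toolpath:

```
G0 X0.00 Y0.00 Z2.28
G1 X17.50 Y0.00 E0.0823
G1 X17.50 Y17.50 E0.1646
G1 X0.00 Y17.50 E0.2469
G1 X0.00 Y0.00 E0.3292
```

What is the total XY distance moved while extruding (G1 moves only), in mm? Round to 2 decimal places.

70.00 mm

Sum the Euclidean lengths of each G1 segment: total = 70.00 mm.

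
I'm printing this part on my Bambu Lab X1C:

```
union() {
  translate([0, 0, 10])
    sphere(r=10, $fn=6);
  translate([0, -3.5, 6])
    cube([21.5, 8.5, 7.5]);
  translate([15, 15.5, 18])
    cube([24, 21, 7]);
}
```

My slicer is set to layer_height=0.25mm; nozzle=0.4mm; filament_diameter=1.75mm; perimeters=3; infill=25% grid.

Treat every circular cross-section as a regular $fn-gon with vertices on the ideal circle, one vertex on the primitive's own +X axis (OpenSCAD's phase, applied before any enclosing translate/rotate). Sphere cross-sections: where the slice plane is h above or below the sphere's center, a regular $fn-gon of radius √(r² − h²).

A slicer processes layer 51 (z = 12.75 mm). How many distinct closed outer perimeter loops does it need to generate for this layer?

At z = 12.75 mm: the r=10 sphere slices to a regular 6-gon of circumradius 9.614 (√(r²−h²) with h=2.75 from center); the cube at (0, -3.5) is present — its section is the full 21.5×8.5 rectangle; the cube at (15, 15.5) does not reach this height (z outside [18, 25]); Merging all regions: the regions partially overlap (shared area 70.97 mm²), so overlapping operands fuse into one piece — 1 connected region. The result has 1 disconnected region.

1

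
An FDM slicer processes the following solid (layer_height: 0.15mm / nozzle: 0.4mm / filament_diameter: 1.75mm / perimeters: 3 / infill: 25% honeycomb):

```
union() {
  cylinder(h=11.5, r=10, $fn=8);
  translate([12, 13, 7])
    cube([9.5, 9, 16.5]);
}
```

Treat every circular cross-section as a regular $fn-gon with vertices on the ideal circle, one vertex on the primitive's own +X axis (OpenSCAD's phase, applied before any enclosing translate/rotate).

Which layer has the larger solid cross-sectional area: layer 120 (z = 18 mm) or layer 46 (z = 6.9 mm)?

Layer 120 (z = 18): the cylinder is not intersected at this z (z outside [0, 11.5]); the cube at (12, 13) is present — its section is the full 9.5×9 rectangle (area 85.50 mm²); Taking the union: only the 9.5×9 cube at (12, 13) is present, so the union is just that shape — area = 85.50 mm². So its area = 85.50 mm². Layer 46 (z = 6.9): the r=10 cylinder gives a regular 8-gon of circumradius 10 (constant along its height) (area = (8/2)·10.000²·sin(360°/8) = 282.84 mm²); the cube at (12, 13) is not intersected at this z (z outside [7, 23.5]); Combining (union): only the r=10 cylinder is present, so the union is just that shape — area = 282.84 mm². So its area = 282.84 mm². Layer 46 is larger (282.84 vs 85.50 mm²).

layer 46 (z = 6.9 mm)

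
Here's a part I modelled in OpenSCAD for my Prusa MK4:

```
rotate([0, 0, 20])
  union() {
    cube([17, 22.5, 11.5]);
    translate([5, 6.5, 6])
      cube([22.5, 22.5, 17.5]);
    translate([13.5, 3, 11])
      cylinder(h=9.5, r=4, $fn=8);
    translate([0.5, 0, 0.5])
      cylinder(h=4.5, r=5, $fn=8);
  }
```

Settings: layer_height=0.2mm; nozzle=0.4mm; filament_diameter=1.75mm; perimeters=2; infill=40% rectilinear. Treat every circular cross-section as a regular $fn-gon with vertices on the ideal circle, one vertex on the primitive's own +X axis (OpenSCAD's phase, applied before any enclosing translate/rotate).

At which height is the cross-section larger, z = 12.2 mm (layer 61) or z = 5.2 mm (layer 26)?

Layer 61 (z = 12.2): the cube is not intersected at this z (z outside [0, 11.5]); the 22.5×22.5 cube at (5, 6.5) contributes its full rectangle (area 506.25 mm²); the r=4 cylinder at (13.5, 3) contributes a regular 8-gon of circumradius 4 (area = (8/2)·4.000²·sin(360°/8) = 45.25 mm²); the cylinder at (0.5, 0) is not intersected at this z (z outside [0.5, 5]); Taking the union: the regions partially overlap — summed areas 551.50 mm² minus the doubly-counted overlap 0.60 mm² gives 550.90 mm² — area = 550.90 mm²; (whole slice rotated 20° about Z — lengths, areas and connectivity unchanged). So its area = 550.90 mm². Layer 26 (z = 5.2): the cube (footprint 17×22.5) is included at this height (area 382.50 mm²); the cube at (5, 6.5) is absent (z outside [6, 23.5]); the cylinder at (13.5, 3) is not intersected at this z (z outside [11, 20.5]); the cylinder at (0.5, 0) does not reach this height (z outside [0.5, 5]); Merging all regions: only the 17×22.5 cube is present, so the union is just that shape — area = 382.50 mm²; (rotated 20° about Z; rotation is an isometry so areas/perimeters/island counts are preserved). So its area = 382.50 mm². Layer 61 is larger (550.90 vs 382.50 mm²).

layer 61 (z = 12.2 mm)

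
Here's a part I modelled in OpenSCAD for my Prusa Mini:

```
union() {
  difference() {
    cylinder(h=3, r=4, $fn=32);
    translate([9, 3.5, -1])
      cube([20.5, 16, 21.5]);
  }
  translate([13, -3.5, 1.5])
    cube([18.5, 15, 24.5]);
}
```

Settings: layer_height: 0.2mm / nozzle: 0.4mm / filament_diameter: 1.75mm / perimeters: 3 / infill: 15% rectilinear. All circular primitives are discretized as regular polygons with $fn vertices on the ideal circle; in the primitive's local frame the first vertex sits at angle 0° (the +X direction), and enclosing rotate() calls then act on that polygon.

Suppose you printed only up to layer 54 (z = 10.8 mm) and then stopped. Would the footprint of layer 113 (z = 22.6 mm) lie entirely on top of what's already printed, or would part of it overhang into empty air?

Compare the two slices. At z = 10.8: the cylinder is not intersected at this z (z outside [0, 3]); the cube at (9, 3.5) is present — its section is the full 20.5×16 rectangle (area 328.00 mm²); Subtracting the remaining from the first: the first operand is absent here, so nothing remains; the cube at (13, -3.5) is present — its section is the full 18.5×15 rectangle (area 277.50 mm²); Taking the union: only the 18.5×15 cube at (13, -3.5) is present, so the union is just that shape — area = 277.50 mm². At z = 22.6: the cylinder does not reach this height (z outside [0, 3]); the cube at (9, 3.5) is absent (z outside [-1, 20.5]); After the difference (first − rest): the first operand is absent here, so nothing remains; the cube at (13, -3.5) (footprint 18.5×15) is included at this height (area 277.50 mm²); Taking the union: only the 18.5×15 cube at (13, -3.5) is present, so the union is just that shape — area = 277.50 mm². Checking containment: the cross-section at z = 22.6 is a subset of the cross-section at z = 10.8.

entirely on top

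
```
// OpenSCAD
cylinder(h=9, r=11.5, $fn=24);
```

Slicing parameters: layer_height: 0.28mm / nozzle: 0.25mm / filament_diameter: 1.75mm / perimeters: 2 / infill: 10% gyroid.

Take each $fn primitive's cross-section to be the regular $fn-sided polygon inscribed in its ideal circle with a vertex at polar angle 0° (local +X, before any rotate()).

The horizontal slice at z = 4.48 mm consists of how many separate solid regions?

At z = 4.48 mm: the r=11.5 cylinder gives a regular 24-gon of circumradius 11.5 (constant along its height). The result has 1 disconnected region.

1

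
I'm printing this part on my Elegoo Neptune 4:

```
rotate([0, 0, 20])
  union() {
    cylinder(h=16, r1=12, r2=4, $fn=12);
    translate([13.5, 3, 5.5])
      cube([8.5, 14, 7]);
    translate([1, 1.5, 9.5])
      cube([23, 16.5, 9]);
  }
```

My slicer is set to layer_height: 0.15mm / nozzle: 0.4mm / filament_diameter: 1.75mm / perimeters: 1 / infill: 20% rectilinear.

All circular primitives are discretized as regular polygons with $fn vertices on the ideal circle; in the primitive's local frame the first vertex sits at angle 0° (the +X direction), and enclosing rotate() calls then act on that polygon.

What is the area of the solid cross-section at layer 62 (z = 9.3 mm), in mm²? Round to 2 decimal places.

At z = 9.3 mm: the cone (r1=12→r2=4) has section circumradius 7.350 here — a regular 12-gon (area = (12/2)·7.350²·sin(360°/12) = 162.07 mm²); the cube at (13.5, 3) is present — its section is the full 8.5×14 rectangle (area 119.00 mm²); the cube at (1, 1.5) does not reach this height (z outside [9.5, 18.5]); Combining (union): the 2 present regions are separate (no shared area or edge), so areas and boundary lengths simply add and each stays a separate island — area = 281.07 mm²; (whole slice rotated 20° about Z — lengths, areas and connectivity unchanged). Overall, the cross-section has 2 separate islands. Net area = 281.07 mm².

281.07 mm²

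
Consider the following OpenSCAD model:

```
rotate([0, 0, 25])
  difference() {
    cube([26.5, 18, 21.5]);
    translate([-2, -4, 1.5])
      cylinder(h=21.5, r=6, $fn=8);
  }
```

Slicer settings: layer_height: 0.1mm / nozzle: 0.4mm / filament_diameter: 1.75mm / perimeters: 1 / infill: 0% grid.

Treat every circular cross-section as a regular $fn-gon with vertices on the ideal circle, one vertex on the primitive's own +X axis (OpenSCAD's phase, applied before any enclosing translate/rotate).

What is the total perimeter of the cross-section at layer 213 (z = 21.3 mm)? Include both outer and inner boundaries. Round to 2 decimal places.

At z = 21.3 mm: the 26.5×18 cube contributes its full rectangle (perimeter 89.00 mm); the r=6 cylinder at (-2, -4) contributes a regular 8-gon of circumradius 6 (perimeter = 2·8·6.000·sin(180°/8) = 36.74 mm); Subtracting the remaining from the first: starting from the 26.5×18 cube, the r=6 cylinder at (-2, -4) partially overlaps it — only the 1.60 mm² overlap (of its 101.82 mm²) is removed, clipping the outline — boundary = 88.18 mm; (whole slice rotated 25° about Z — lengths, areas and connectivity unchanged). Overall, the cross-section is a single solid region. Total boundary length (outer) = 88.18 mm.

88.18 mm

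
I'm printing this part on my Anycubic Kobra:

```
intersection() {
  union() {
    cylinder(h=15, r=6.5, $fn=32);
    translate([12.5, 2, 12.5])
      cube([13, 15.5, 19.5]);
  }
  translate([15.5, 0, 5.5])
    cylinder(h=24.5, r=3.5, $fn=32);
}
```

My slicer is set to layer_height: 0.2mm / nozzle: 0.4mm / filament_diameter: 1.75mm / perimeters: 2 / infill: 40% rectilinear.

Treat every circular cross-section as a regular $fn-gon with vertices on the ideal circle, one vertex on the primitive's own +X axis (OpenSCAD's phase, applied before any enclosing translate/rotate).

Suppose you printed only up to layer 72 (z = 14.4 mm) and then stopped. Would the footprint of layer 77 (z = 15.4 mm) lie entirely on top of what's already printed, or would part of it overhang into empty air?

Compare the two slices. At z = 14.4: the r=6.5 cylinder contributes a regular 32-gon of circumradius 6.5 (area = (32/2)·6.500²·sin(360°/32) = 131.88 mm²); the 13×15.5 cube at (12.5, 2) contributes its full rectangle (area 201.50 mm²); Merging all regions: the 2 present regions are separate (no shared area or edge), so areas and boundary lengths simply add and each stays a separate island — area = 333.38 mm²; the cylinder at (15.5, 0): section is a regular 32-gon, circumradius r=3.5 (area = (32/2)·3.500²·sin(360°/32) = 38.24 mm²); After intersecting: the r=3.5 cylinder at (15.5, 0) partially overlaps that combined region; clipping to the common part keeps 5.97 mm² — area = 5.97 mm². At z = 15.4: the cylinder does not reach this height (z outside [0, 15]); the cube at (12.5, 2) is present — its section is the full 13×15.5 rectangle (area 201.50 mm²); Merging all regions: only the 13×15.5 cube at (12.5, 2) is present, so the union is just that shape — area = 201.50 mm²; the cylinder at (15.5, 0): section is a regular 32-gon, circumradius r=3.5 (area = (32/2)·3.500²·sin(360°/32) = 38.24 mm²); After intersecting: the r=3.5 cylinder at (15.5, 0) partially overlaps that combined region; clipping to the common part keeps 5.97 mm² — area = 5.97 mm². Checking containment: the cross-section at z = 15.4 is a subset of the cross-section at z = 14.4.

entirely on top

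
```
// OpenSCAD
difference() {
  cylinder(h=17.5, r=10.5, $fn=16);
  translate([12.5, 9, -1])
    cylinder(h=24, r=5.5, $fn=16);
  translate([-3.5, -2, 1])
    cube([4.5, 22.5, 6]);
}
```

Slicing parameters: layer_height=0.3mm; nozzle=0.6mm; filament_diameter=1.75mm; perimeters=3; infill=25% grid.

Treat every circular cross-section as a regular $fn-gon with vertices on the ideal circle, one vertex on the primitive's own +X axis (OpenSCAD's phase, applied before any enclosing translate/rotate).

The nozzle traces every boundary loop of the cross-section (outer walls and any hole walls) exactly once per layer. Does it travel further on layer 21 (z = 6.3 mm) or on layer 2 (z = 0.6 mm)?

layer 21 (z = 6.3 mm)

Layer 21 (z = 6.3): the cylinder: section is a regular 16-gon, circumradius r=10.5 (perimeter = 2·16·10.500·sin(180°/16) = 65.55 mm); the r=5.5 cylinder at (12.5, 9) contributes a regular 16-gon of circumradius 5.5 (perimeter = 2·16·5.500·sin(180°/16) = 34.34 mm); the 4.5×22.5 cube at (-3.5, -2) contributes its full rectangle (perimeter 54.00 mm); Taking the first minus the rest: starting from the r=10.5 cylinder, the r=5.5 cylinder at (12.5, 9) partially overlaps it — only the 0.85 mm² overlap (of its 92.61 mm²) is removed, clipping the outline; the 4.5×22.5 cube at (-3.5, -2) partially overlaps it — only the 54.93 mm² overlap (of its 101.25 mm²) is removed, clipping the outline — boundary = 89.66 mm. So its perimeter = 89.66 mm. Layer 2 (z = 0.6): the r=10.5 cylinder gives a regular 16-gon of circumradius 10.5 (constant along its height) (perimeter = 2·16·10.500·sin(180°/16) = 65.55 mm); the r=5.5 cylinder at (12.5, 9) contributes a regular 16-gon of circumradius 5.5 (perimeter = 2·16·5.500·sin(180°/16) = 34.34 mm); the cube at (-3.5, -2) is absent (z outside [1, 7]); After the difference (first − rest): starting from the r=10.5 cylinder, the r=5.5 cylinder at (12.5, 9) partially overlaps it — only the 0.85 mm² overlap (of its 92.61 mm²) is removed, clipping the outline — boundary = 65.65 mm. So its perimeter = 65.65 mm. Layer 21 is larger (89.66 vs 65.65 mm).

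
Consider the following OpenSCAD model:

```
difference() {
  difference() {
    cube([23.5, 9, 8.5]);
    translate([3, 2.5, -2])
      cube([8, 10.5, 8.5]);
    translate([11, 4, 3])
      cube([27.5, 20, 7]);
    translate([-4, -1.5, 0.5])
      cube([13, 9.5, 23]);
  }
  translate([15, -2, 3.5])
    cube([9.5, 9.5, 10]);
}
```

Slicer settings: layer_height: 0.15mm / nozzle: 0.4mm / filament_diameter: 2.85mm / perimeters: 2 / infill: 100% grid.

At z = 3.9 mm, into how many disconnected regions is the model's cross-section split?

2

At z = 3.9 mm: the 23.5×9 cube contributes its full rectangle; the cube at (3, 2.5) is present — its section is the full 8×10.5 rectangle; the 27.5×20 cube at (11, 4) contributes its full rectangle; the cube at (-4, -1.5) is present — its section is the full 13×9.5 rectangle; Subtracting the remaining from the first: starting from the 23.5×9 cube, the 8×10.5 cube at (3, 2.5) partially overlaps it — only the 52.00 mm² overlap (of its 84.00 mm²) is removed, clipping the outline; the 27.5×20 cube at (11, 4) partially overlaps it — only the 62.50 mm² overlap (of its 550.00 mm²) is removed, clipping the outline; the 13×9.5 cube at (-4, -1.5) partially overlaps it — only the 39.00 mm² overlap (of its 123.50 mm²) is removed, clipping the outline — 2 connected regions; the cube at (15, -2) (footprint 9.5×9.5) is included at this height; Subtracting the remaining from the first: starting from the result so far, the 9.5×9.5 cube at (15, -2) partially overlaps it — only the 34.00 mm² overlap (of its 90.25 mm²) is removed, clipping the outline — 2 connected regions. The result has 2 disconnected regions.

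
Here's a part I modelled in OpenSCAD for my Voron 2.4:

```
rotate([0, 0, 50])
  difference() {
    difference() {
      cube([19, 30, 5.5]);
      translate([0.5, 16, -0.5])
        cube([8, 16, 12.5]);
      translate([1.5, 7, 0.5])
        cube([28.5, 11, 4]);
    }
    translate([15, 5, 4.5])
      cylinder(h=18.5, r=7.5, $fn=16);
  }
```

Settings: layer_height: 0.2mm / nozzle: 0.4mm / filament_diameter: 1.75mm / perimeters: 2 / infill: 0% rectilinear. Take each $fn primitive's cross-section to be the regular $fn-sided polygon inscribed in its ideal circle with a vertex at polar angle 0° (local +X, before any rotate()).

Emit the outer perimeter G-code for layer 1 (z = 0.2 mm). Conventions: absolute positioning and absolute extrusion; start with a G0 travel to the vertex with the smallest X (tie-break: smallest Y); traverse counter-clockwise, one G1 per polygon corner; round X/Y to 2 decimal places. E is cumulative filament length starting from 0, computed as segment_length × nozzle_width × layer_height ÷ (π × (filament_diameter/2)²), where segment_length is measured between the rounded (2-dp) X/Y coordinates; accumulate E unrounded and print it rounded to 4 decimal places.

G0 X-22.98 Y19.28 Z0.20
G1 X0.00 Y0.00 E0.9977
G1 X12.21 Y14.55 E1.6294
G1 X-10.77 Y33.84 E2.6274
G1 X-17.52 Y25.80 E2.9765
G1 X-6.79 Y16.80 E3.4423
G1 X-11.94 Y10.67 E3.7086
G1 X-22.66 Y19.67 E4.1741
G1 X-22.98 Y19.28 E4.1909

At z = 0.2 mm: the 19×30 cube contributes its full rectangle; the cube at (0.5, 16) (footprint 8×16) is included at this height; the cube at (1.5, 7) is not intersected at this z (z outside [0.5, 4.5]); Subtracting the remaining from the first: starting from the 19×30 cube, the 8×16 cube at (0.5, 16) partially overlaps it — only the 112.00 mm² overlap (of its 128.00 mm²) is removed, clipping the outline — 1 connected region; the cylinder at (15, 5) is absent (z outside [4.5, 23]); After the difference (first − rest): none of the subtracted shapes is present at this height, so that combined region is unchanged — 1 connected region; (rotated 50° about Z; rotation is an isometry so areas/perimeters/island counts are preserved). The outline is a single polygon with 8 vertices. Extrusion per mm of travel: 0.4 × 0.2 / (π × 0.875²) = 0.033260. Accumulating E over each segment gives final E = 4.1909.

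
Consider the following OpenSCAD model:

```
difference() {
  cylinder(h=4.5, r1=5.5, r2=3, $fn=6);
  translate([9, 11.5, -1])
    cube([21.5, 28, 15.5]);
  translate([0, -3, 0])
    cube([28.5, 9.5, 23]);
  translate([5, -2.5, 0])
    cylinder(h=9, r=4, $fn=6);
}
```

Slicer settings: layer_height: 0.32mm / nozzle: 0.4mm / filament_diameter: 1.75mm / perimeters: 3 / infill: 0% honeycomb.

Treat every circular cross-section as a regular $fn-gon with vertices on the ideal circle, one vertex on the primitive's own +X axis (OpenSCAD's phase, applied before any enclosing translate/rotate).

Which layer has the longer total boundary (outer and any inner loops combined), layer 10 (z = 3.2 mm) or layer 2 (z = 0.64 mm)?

Layer 10 (z = 3.2): the cone contributes a regular 6-gon of circumradius 3.722 (interpolated between r1=5.5 and r2=3 at t=0.711) (perimeter = 2·6·3.722·sin(180°/6) = 22.33 mm); the cube at (9, 11.5) is present — its section is the full 21.5×28 rectangle (perimeter 99.00 mm); the cube at (0, -3) (footprint 28.5×9.5) is included at this height (perimeter 76.00 mm); the r=4 cylinder at (5, -2.5) gives a regular 6-gon of circumradius 4 (constant along its height) (perimeter = 2·6·4.000·sin(180°/6) = 24.00 mm); Taking the first minus the rest: starting from the cone, the 21.5×28 cube at (9, 11.5) misses the remaining region (no effect); the 28.5×9.5 cube at (0, -3) partially overlaps it — only the 17.57 mm² overlap (of its 270.75 mm²) is removed, clipping the outline; the r=4 cylinder at (5, -2.5) partially overlaps it — only the 0.13 mm² overlap (of its 41.57 mm²) is removed, clipping the outline — boundary = 20.35 mm. So its perimeter = 20.35 mm. Layer 2 (z = 0.64): the cone: at t=0.142 of its height the radius interpolates to r₁+(r₂−r₁)t = 5.144, giving a regular 6-gon of that circumradius (perimeter = 2·6·5.144·sin(180°/6) = 30.87 mm); the cube at (9, 11.5) is present — its section is the full 21.5×28 rectangle (perimeter 99.00 mm); the cube at (0, -3) is present — its section is the full 28.5×9.5 rectangle (perimeter 76.00 mm); the r=4 cylinder at (5, -2.5) gives a regular 6-gon of circumradius 4 (constant along its height) (perimeter = 2·6·4.000·sin(180°/6) = 24.00 mm); Subtracting the remaining from the first: starting from the cone, the 21.5×28 cube at (9, 11.5) misses the remaining region (no effect); the 28.5×9.5 cube at (0, -3) partially overlaps it — only the 30.02 mm² overlap (of its 270.75 mm²) is removed, clipping the outline; the r=4 cylinder at (5, -2.5) partially overlaps it — only the 1.87 mm² overlap (of its 41.57 mm²) is removed, clipping the outline — boundary = 27.99 mm. So its perimeter = 27.99 mm. Layer 2 is larger (27.99 vs 20.35 mm).

layer 2 (z = 0.64 mm)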